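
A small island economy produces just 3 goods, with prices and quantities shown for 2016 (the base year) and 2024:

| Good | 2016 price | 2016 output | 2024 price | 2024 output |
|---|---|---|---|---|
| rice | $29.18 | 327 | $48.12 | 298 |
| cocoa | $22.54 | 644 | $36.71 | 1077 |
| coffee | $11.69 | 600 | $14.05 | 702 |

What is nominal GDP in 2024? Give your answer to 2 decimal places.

Nominal GDP 2024 = Σ (p_2024 × q_2024) = 48.12·298 + 36.71·1077 + 14.05·702 = 63739.53.

$63739.53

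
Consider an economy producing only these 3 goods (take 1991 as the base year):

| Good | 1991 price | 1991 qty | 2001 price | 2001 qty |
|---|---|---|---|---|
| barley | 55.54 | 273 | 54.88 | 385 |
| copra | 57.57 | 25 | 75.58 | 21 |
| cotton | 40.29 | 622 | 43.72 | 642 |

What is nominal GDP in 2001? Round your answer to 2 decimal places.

50784.22

Nominal GDP 2001 = Σ (p_2001 × q_2001) = 54.88·385 + 75.58·21 + 43.72·642 = 50784.22.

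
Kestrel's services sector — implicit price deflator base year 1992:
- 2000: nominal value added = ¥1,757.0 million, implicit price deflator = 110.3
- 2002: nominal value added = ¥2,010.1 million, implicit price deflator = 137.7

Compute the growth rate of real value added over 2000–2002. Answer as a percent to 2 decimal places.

Deflate each year: 2000 → 1757.0/1.103 = 1592.93; 2002 → 2010.1/1.377 = 1459.77.
So real value added changed by 1459.77/1592.93 − 1 = -0.0836, i.e. -8.36%.

-8.36%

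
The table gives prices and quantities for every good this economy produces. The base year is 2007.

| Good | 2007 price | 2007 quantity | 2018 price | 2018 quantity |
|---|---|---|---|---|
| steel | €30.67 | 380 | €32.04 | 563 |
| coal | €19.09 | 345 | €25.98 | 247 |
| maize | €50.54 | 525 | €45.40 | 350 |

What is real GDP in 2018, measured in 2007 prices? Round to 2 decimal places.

€39671.44

Real GDP 2018 = Σ (p_2007 × q_2018) = 30.67·563 + 19.09·247 + 50.54·350 = 39671.44.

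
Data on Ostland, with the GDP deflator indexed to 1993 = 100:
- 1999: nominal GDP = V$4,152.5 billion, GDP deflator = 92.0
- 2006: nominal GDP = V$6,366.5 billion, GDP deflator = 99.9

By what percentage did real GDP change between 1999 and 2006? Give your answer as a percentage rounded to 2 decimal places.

Deflate each year: 1999 → 4152.5/0.920 = 4513.59; 2006 → 6366.5/0.999 = 6372.87.
So real GDP changed by 6372.87/4513.59 − 1 = 0.4119, i.e. 41.19%.

41.19%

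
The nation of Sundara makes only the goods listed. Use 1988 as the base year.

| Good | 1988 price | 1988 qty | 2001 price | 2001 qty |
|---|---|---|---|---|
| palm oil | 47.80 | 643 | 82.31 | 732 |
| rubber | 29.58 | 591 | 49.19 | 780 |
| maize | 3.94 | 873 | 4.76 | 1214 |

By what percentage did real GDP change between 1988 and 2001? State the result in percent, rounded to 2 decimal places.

Real GDP 1988 = Nominal GDP 1988 = 47.80·643 + 29.58·591 + 3.94·873 = 51656.80.
Real GDP 2001 (at 1988 prices) = 47.80·732 + 29.58·780 + 3.94·1214 = 62845.16.
Real growth = 62845.16/51656.80 − 1 = 0.2166.

21.66%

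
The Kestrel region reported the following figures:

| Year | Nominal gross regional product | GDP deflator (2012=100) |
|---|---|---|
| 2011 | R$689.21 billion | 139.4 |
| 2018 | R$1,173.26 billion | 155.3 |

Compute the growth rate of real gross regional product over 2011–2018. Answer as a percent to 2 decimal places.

52.80%

Deflate each year: 2011 → 689.21/1.394 = 494.41; 2018 → 1173.26/1.553 = 755.48.
So real gross regional product changed by 755.48/494.41 − 1 = 0.5280, i.e. 52.80%.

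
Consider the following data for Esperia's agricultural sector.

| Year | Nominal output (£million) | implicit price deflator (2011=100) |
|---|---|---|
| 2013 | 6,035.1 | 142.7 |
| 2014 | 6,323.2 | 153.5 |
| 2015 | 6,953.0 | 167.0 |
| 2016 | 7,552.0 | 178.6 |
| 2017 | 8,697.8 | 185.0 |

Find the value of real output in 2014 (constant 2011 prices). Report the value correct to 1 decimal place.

£4,119.3 million

Real output 2014 = 6323.2 / 1.535 = 4119.35.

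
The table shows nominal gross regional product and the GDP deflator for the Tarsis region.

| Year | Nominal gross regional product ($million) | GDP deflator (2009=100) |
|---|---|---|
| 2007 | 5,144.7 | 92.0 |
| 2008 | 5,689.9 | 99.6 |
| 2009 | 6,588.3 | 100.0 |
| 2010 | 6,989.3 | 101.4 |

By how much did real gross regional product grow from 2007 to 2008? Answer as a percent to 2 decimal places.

2.16%

Real gross regional product 2007 = 5144.7/0.920 = 5592.07.
Real gross regional product 2008 = 5689.9/0.996 = 5712.75.
Change = 5712.75/5592.07 − 1 = 0.0216.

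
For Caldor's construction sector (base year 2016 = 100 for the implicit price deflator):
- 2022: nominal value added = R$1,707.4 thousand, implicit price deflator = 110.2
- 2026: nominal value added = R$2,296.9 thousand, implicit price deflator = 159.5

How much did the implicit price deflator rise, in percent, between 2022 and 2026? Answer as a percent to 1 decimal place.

44.7%

Price-level change = 159.5 / 110.2 − 1 = 0.4474.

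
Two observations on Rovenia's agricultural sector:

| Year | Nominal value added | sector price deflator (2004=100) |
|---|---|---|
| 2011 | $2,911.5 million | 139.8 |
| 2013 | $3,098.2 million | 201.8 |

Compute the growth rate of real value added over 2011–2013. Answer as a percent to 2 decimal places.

-26.28%

Real value added 2011 = 2911.5 / 1.398 = 2082.62.
Real value added 2013 = 3098.2 / 2.018 = 1535.28.
Real growth = 1535.28 / 2082.62 − 1 = -0.2628.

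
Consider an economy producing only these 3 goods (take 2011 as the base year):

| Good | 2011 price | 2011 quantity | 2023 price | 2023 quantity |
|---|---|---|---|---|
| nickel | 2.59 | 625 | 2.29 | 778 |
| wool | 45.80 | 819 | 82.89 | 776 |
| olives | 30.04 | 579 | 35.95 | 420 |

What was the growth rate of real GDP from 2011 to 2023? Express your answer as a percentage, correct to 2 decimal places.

Real GDP 2011 = Nominal GDP 2011 = 2.59·625 + 45.80·819 + 30.04·579 = 56522.11.
Real GDP 2023 (at 2011 prices) = 2.59·778 + 45.80·776 + 30.04·420 = 50172.62.
Real growth = 50172.62/56522.11 − 1 = -0.1123.

-11.23%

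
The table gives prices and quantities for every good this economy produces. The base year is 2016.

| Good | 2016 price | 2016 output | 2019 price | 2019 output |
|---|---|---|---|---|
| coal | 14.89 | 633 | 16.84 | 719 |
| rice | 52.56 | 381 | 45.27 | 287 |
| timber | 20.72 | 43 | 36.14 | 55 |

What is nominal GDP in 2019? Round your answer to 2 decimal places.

27088.15

Nominal GDP 2019 = Σ (p_2019 × q_2019) = 16.84·719 + 45.27·287 + 36.14·55 = 27088.15.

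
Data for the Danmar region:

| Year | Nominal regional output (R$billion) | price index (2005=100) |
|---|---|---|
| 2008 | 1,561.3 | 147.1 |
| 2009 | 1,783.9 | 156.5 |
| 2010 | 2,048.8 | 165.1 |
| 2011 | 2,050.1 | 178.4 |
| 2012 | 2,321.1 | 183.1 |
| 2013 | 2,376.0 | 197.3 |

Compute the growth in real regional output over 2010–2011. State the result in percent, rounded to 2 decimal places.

-7.40%

Real regional output 2010 = 2048.8/1.651 = 1240.94.
Real regional output 2011 = 2050.1/1.784 = 1149.16.
Change = 1149.16/1240.94 − 1 = -0.0740.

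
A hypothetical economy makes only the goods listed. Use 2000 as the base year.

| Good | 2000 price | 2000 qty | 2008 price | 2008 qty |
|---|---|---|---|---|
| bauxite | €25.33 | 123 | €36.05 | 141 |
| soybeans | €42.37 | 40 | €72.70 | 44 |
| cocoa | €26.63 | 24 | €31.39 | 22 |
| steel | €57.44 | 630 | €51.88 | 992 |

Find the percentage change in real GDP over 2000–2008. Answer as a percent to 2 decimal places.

Real GDP 2000 = Nominal GDP 2000 = 25.33·123 + 42.37·40 + 26.63·24 + 57.44·630 = 41636.71.
Real GDP 2008 (at 2000 prices) = 25.33·141 + 42.37·44 + 26.63·22 + 57.44·992 = 63002.15.
Real growth = 63002.15/41636.71 − 1 = 0.5131.

51.31%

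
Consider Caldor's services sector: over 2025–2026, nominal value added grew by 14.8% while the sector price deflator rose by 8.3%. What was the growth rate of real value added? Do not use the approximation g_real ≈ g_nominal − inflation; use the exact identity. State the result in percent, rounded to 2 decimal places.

6.00%

(1 + g_nom) = (1 + g_real)(1 + π), so g_real = 1.1480 / 1.0830 − 1 = 0.06002.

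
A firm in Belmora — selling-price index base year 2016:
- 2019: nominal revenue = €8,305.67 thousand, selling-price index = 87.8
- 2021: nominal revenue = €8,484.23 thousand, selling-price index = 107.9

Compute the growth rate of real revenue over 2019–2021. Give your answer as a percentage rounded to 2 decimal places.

-16.88%

Deflate each year: 2019 → 8305.67/0.878 = 9459.76; 2021 → 8484.23/1.079 = 7863.05.
So real revenue changed by 7863.05/9459.76 − 1 = -0.1688, i.e. -16.88%.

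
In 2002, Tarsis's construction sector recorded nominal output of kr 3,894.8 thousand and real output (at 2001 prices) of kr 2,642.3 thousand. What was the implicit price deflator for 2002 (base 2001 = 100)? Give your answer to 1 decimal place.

implicit price deflator = (Nominal / Real) × 100 = 3894.8 / 2642.3 × 100 = 147.40.

147.4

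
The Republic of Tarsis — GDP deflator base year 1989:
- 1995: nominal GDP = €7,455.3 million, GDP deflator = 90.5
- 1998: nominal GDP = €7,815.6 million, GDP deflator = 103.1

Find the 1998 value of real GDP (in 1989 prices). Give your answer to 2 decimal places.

Real GDP = Nominal / (GDP deflator/100) = 7815.6 / 1.031 = 7580.60.

€7,580.60 million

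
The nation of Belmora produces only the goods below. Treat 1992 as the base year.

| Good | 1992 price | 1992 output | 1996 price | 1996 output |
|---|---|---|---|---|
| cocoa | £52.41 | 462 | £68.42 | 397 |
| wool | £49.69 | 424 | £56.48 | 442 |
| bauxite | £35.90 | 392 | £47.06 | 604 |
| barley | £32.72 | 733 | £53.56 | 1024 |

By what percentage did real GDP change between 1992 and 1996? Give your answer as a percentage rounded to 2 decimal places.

Real GDP 1992 = Nominal GDP 1992 = 52.41·462 + 49.69·424 + 35.90·392 + 32.72·733 = 83338.54.
Real GDP 1996 (at 1992 prices) = 52.41·397 + 49.69·442 + 35.90·604 + 32.72·1024 = 97958.63.
Real growth = 97958.63/83338.54 − 1 = 0.1754.

17.54%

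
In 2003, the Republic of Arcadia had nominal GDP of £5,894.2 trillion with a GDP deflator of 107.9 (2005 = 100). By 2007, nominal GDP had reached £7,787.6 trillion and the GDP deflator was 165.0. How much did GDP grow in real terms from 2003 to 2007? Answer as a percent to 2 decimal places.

Deflate each year: 2003 → 5894.2/1.079 = 5462.65; 2007 → 7787.6/1.650 = 4719.76.
So real GDP changed by 4719.76/5462.65 − 1 = -0.1360, i.e. -13.60%.

-13.60%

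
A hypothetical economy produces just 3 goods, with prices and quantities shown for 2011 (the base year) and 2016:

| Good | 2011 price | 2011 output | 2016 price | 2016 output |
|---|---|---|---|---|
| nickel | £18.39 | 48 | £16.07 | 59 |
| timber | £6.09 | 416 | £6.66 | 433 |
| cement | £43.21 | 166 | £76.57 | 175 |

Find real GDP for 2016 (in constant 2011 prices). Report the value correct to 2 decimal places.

Real GDP 2016 = Σ (p_2011 × q_2016) = 18.39·59 + 6.09·433 + 43.21·175 = 11283.73.

£11283.73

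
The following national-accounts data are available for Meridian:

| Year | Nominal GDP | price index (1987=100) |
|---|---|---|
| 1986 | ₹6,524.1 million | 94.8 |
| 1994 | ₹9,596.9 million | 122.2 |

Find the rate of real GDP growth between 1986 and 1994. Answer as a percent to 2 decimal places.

Real GDP 1986 = 6524.1 / 0.948 = 6881.96.
Real GDP 1994 = 9596.9 / 1.222 = 7853.44.
Real growth = 7853.44 / 6881.96 − 1 = 0.1412.

14.12%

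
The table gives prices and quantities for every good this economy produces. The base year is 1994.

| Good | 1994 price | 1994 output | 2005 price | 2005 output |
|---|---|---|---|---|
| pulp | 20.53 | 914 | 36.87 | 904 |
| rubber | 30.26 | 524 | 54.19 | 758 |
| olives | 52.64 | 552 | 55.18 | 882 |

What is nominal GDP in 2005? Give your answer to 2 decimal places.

123075.26

Nominal GDP 2005 = Σ (p_2005 × q_2005) = 36.87·904 + 54.19·758 + 55.18·882 = 123075.26.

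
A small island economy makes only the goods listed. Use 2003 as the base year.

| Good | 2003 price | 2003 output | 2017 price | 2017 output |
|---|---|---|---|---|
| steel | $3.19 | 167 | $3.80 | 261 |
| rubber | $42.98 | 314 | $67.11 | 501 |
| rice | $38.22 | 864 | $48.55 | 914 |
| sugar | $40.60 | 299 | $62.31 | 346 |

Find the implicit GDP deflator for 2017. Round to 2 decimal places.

Nominal GDP 2017 = 3.80·261 + 67.11·501 + 48.55·914 + 62.31·346 = 100547.87.
Real GDP 2017 (at 2003 prices) = 3.19·261 + 42.98·501 + 38.22·914 + 40.60·346 = 71346.25.
Deflator = Nominal/Real × 100 = 100547.87/71346.25 × 100 = 140.929.

140.93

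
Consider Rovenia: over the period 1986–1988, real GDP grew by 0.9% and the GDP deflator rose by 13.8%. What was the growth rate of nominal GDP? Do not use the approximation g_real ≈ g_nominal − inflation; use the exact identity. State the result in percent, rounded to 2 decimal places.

14.82%

(1 + g_nom) = (1 + g_real)(1 + π) = 1.0090 × 1.1380 = 1.14824.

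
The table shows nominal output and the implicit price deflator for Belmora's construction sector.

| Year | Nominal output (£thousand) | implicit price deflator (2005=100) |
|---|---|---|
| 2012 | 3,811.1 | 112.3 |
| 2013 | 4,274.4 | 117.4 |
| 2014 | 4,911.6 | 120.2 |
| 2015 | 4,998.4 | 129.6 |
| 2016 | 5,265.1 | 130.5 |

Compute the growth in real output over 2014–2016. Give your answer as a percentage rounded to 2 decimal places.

-1.26%

Real output 2014 = 4911.6/1.202 = 4086.19.
Real output 2016 = 5265.1/1.305 = 4034.56.
Change = 4034.56/4086.19 − 1 = -0.0126.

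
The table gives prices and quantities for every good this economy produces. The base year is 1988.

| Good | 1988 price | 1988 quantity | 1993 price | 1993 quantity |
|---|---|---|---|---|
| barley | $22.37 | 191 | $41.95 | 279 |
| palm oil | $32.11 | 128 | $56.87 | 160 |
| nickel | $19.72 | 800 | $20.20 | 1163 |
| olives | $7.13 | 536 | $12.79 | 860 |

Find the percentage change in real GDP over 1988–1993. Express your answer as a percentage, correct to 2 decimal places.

Real GDP 1988 = Nominal GDP 1988 = 22.37·191 + 32.11·128 + 19.72·800 + 7.13·536 = 27980.43.
Real GDP 1993 (at 1988 prices) = 22.37·279 + 32.11·160 + 19.72·1163 + 7.13·860 = 40444.99.
Real growth = 40444.99/27980.43 − 1 = 0.4455.

44.55%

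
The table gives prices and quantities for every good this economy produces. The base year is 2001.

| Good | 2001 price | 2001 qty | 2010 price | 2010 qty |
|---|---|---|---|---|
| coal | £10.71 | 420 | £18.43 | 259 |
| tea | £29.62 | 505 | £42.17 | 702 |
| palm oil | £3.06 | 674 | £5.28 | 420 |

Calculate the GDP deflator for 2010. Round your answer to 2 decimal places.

147.25

Nominal GDP 2010 = 18.43·259 + 42.17·702 + 5.28·420 = 36594.31.
Real GDP 2010 (at 2001 prices) = 10.71·259 + 29.62·702 + 3.06·420 = 24852.33.
Deflator = Nominal/Real × 100 = 36594.31/24852.33 × 100 = 147.247.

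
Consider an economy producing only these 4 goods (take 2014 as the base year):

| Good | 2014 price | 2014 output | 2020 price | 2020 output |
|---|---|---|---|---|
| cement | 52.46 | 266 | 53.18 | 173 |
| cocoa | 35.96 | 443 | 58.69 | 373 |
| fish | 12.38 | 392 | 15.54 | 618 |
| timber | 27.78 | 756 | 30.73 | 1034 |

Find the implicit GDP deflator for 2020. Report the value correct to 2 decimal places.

Nominal GDP 2020 = 53.18·173 + 58.69·373 + 15.54·618 + 30.73·1034 = 72470.05.
Real GDP 2020 (at 2014 prices) = 52.46·173 + 35.96·373 + 12.38·618 + 27.78·1034 = 58864.02.
Deflator = Nominal/Real × 100 = 72470.05/58864.02 × 100 = 123.114.

123.11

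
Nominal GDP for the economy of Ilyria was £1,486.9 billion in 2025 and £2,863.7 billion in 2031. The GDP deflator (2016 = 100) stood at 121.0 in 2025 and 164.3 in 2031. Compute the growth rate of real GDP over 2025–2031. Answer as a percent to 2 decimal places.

41.84%

Real GDP 2025 = 1486.9 / 1.210 = 1228.84.
Real GDP 2031 = 2863.7 / 1.643 = 1742.97.
Real growth = 1742.97 / 1228.84 − 1 = 0.4184.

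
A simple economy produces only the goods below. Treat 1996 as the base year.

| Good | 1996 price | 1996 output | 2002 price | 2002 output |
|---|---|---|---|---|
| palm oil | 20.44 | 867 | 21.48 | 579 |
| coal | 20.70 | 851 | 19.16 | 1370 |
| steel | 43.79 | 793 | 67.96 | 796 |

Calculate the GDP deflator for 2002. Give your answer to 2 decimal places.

123.63

Nominal GDP 2002 = 21.48·579 + 19.16·1370 + 67.96·796 = 92782.28.
Real GDP 2002 (at 1996 prices) = 20.44·579 + 20.70·1370 + 43.79·796 = 75050.60.
Deflator = Nominal/Real × 100 = 92782.28/75050.60 × 100 = 123.626.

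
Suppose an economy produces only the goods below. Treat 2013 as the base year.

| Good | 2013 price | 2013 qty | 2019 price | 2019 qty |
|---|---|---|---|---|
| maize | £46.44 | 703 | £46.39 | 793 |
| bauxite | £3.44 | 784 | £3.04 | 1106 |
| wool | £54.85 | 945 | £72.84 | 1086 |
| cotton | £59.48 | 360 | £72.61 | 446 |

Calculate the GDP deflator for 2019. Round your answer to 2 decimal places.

119.66

Nominal GDP 2019 = 46.39·793 + 3.04·1106 + 72.84·1086 + 72.61·446 = 151637.81.
Real GDP 2019 (at 2013 prices) = 46.44·793 + 3.44·1106 + 54.85·1086 + 59.48·446 = 126726.74.
Deflator = Nominal/Real × 100 = 151637.81/126726.74 × 100 = 119.657.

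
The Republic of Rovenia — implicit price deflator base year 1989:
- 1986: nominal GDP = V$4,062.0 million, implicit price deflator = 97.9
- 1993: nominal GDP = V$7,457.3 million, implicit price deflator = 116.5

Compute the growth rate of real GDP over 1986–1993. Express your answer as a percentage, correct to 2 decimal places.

Deflate each year: 1986 → 4062.0/0.979 = 4149.13; 1993 → 7457.3/1.165 = 6401.12.
So real GDP changed by 6401.12/4149.13 − 1 = 0.5428, i.e. 54.28%.

54.28%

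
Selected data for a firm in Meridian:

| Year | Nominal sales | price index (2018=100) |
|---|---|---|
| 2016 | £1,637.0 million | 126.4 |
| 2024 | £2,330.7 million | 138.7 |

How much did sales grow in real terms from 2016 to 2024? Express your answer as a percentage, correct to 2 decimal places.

29.75%

Deflate each year: 2016 → 1637.0/1.264 = 1295.09; 2024 → 2330.7/1.387 = 1680.39.
So real sales changed by 1680.39/1295.09 − 1 = 0.2975, i.e. 29.75%.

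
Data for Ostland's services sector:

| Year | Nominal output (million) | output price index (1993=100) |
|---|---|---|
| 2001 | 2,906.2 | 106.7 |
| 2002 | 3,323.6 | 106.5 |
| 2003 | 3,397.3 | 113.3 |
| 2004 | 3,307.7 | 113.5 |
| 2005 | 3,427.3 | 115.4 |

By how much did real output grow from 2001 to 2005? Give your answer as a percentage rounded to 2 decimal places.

9.04%

Real output 2001 = 2906.2/1.067 = 2723.71.
Real output 2005 = 3427.3/1.154 = 2969.93.
Change = 2969.93/2723.71 − 1 = 0.0904.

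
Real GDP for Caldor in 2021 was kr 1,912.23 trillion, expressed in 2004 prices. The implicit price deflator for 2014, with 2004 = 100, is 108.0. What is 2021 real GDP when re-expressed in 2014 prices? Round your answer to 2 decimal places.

kr 2,065.21 trillion

Real GDP in 2014 prices = Real GDP in 2004 prices × (P_2014/P_2004) = 1912.23 × 1.080 = 2065.21.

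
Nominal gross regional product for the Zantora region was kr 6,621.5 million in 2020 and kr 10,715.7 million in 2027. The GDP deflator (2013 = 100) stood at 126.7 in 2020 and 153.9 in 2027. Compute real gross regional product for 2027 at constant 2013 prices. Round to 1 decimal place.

kr 6,962.8 million

Real gross regional product = Nominal / (GDP deflator/100) = 10715.7 / 1.539 = 6962.77.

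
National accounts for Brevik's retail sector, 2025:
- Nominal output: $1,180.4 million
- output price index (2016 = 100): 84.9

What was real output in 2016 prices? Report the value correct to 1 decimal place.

Real output = Nominal / (output price index/100) = 1180.4 / 0.849 = 1390.34.

$1,390.3 million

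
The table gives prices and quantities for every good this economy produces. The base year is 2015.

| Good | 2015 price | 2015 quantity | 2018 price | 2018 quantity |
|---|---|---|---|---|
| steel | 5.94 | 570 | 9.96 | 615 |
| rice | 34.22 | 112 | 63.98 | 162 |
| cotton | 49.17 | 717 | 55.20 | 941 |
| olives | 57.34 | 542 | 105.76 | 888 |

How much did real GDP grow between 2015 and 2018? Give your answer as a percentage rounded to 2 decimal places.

44.64%

Real GDP 2015 = Nominal GDP 2015 = 5.94·570 + 34.22·112 + 49.17·717 + 57.34·542 = 73551.61.
Real GDP 2018 (at 2015 prices) = 5.94·615 + 34.22·162 + 49.17·941 + 57.34·888 = 106383.63.
Real growth = 106383.63/73551.61 − 1 = 0.4464.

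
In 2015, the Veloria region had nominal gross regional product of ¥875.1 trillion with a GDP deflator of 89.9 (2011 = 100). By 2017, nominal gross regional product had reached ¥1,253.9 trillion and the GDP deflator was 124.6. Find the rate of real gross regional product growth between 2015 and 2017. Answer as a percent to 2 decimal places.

3.38%

Real gross regional product 2015 = 875.1 / 0.899 = 973.41.
Real gross regional product 2017 = 1253.9 / 1.246 = 1006.34.
Real growth = 1006.34 / 973.41 − 1 = 0.0338.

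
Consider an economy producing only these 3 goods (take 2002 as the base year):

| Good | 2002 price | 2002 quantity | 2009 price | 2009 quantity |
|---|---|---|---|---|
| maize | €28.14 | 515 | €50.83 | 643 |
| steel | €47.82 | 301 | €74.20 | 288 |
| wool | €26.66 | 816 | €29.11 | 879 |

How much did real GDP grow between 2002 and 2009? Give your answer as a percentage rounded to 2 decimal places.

Real GDP 2002 = Nominal GDP 2002 = 28.14·515 + 47.82·301 + 26.66·816 = 50640.48.
Real GDP 2009 (at 2002 prices) = 28.14·643 + 47.82·288 + 26.66·879 = 55300.32.
Real growth = 55300.32/50640.48 − 1 = 0.0920.

9.20%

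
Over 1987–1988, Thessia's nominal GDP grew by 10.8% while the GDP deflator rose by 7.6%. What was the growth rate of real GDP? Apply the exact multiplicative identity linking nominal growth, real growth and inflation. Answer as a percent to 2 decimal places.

(1 + g_nom) = (1 + g_real)(1 + π), so g_real = 1.1080 / 1.0760 − 1 = 0.02974.

2.97%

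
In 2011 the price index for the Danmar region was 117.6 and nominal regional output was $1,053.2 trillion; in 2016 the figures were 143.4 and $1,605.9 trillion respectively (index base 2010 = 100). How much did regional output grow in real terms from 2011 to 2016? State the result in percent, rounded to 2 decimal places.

Real regional output 2011 = 1053.2 / 1.176 = 895.58.
Real regional output 2016 = 1605.9 / 1.434 = 1119.87.
Real growth = 1119.87 / 895.58 − 1 = 0.2504.

25.04%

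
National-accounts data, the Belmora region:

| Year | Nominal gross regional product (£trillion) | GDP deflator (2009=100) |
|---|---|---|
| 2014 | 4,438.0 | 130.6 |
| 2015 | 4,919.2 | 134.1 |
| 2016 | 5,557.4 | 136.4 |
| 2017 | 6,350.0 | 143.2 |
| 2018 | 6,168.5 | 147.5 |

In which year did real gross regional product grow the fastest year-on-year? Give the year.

2016

2015: real = 4919.2/1.341 = 3668.31; growth vs 2014 (3398.16) = 7.95%.
2016: real = 5557.4/1.364 = 4074.34; growth vs 2015 (3668.31) = 11.07%.
2017: real = 6350.0/1.432 = 4434.36; growth vs 2016 (4074.34) = 8.84%.
2018: real = 6168.5/1.475 = 4182.03; growth vs 2017 (4434.36) = -5.69%.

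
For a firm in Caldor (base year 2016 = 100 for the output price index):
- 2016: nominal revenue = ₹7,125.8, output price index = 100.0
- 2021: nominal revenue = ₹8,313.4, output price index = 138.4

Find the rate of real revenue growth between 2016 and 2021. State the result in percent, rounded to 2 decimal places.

-15.70%

Deflate each year: 2016 → 7125.8/1.000 = 7125.80; 2021 → 8313.4/1.384 = 6006.79.
So real revenue changed by 6006.79/7125.80 − 1 = -0.1570, i.e. -15.70%.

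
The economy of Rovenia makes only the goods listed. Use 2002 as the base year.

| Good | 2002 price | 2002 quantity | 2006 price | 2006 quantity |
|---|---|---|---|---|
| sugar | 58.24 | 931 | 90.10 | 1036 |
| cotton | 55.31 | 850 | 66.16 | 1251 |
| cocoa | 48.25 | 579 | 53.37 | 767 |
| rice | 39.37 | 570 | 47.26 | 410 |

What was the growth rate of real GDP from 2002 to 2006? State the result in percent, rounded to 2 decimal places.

Real GDP 2002 = Nominal GDP 2002 = 58.24·931 + 55.31·850 + 48.25·579 + 39.37·570 = 151612.59.
Real GDP 2006 (at 2002 prices) = 58.24·1036 + 55.31·1251 + 48.25·767 + 39.37·410 = 182678.90.
Real growth = 182678.90/151612.59 − 1 = 0.2049.

20.49%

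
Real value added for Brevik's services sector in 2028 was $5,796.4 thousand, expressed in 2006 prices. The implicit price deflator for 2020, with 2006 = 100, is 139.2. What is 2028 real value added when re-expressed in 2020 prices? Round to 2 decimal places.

$8,068.59 thousand

Real value added in 2020 prices = Real value added in 2006 prices × (P_2020/P_2006) = 5796.4 × 1.392 = 8068.59.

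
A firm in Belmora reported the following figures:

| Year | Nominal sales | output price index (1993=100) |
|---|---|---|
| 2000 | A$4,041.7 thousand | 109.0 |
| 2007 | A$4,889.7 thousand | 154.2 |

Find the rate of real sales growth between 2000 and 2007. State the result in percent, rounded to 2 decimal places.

-14.48%

Deflate each year: 2000 → 4041.7/1.090 = 3707.98; 2007 → 4889.7/1.542 = 3171.01.
So real sales changed by 3171.01/3707.98 − 1 = -0.1448, i.e. -14.48%.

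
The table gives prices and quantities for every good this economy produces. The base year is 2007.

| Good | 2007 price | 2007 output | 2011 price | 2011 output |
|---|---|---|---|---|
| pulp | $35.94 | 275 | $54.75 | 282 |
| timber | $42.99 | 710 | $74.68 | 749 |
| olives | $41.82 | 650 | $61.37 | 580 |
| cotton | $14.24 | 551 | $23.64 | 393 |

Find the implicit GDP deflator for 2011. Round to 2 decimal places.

161.05

Nominal GDP 2011 = 54.75·282 + 74.68·749 + 61.37·580 + 23.64·393 = 116259.94.
Real GDP 2011 (at 2007 prices) = 35.94·282 + 42.99·749 + 41.82·580 + 14.24·393 = 72186.51.
Deflator = Nominal/Real × 100 = 116259.94/72186.51 × 100 = 161.055.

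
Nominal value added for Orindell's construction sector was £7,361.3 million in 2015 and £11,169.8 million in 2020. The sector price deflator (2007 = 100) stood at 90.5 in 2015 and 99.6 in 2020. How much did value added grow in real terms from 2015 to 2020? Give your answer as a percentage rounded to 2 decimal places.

Deflate each year: 2015 → 7361.3/0.905 = 8134.03; 2020 → 11169.8/0.996 = 11214.66.
So real value added changed by 11214.66/8134.03 − 1 = 0.3787, i.e. 37.87%.

37.87%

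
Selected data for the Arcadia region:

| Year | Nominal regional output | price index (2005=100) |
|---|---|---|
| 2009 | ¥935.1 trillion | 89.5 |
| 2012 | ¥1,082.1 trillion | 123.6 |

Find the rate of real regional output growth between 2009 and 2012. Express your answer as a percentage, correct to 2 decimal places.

Real regional output 2009 = 935.1 / 0.895 = 1044.80.
Real regional output 2012 = 1082.1 / 1.236 = 875.49.
Real growth = 875.49 / 1044.80 − 1 = -0.1621.

-16.21%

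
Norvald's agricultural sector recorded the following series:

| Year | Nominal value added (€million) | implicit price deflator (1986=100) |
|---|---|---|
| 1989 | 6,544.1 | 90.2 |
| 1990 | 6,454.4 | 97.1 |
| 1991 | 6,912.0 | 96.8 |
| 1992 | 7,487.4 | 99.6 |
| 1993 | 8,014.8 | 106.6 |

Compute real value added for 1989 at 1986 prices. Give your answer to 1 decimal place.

Real value added 1989 = 6544.1 / 0.902 = 7255.10.

€7,255.1 million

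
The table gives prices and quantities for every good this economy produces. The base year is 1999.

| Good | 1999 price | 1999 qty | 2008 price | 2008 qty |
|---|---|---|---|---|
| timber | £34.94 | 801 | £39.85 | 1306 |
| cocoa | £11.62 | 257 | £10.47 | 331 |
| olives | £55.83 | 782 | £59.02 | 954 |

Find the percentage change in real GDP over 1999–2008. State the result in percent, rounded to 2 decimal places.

37.66%

Real GDP 1999 = Nominal GDP 1999 = 34.94·801 + 11.62·257 + 55.83·782 = 74632.34.
Real GDP 2008 (at 1999 prices) = 34.94·1306 + 11.62·331 + 55.83·954 = 102739.68.
Real growth = 102739.68/74632.34 − 1 = 0.3766.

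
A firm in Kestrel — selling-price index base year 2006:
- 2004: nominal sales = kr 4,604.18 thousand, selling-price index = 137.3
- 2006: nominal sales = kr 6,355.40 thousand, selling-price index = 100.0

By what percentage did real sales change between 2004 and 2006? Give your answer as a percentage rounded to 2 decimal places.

89.52%

Deflate each year: 2004 → 4604.18/1.373 = 3353.37; 2006 → 6355.40/1.000 = 6355.40.
So real sales changed by 6355.40/3353.37 − 1 = 0.8952, i.e. 89.52%.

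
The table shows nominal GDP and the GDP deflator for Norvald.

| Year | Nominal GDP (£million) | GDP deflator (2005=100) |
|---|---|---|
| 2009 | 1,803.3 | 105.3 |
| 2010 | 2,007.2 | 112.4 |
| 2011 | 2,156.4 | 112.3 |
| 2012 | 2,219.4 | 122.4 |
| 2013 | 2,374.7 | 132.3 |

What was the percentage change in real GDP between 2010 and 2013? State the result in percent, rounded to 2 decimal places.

Real GDP 2010 = 2007.2/1.124 = 1785.77.
Real GDP 2013 = 2374.7/1.323 = 1794.94.
Change = 1794.94/1785.77 − 1 = 0.0051.

0.51%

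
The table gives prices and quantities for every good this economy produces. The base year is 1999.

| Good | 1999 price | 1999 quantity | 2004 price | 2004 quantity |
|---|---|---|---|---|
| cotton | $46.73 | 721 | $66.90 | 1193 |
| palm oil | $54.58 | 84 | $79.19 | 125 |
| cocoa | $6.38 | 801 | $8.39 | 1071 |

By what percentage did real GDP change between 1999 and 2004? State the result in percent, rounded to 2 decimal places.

Real GDP 1999 = Nominal GDP 1999 = 46.73·721 + 54.58·84 + 6.38·801 = 43387.43.
Real GDP 2004 (at 1999 prices) = 46.73·1193 + 54.58·125 + 6.38·1071 = 69404.37.
Real growth = 69404.37/43387.43 − 1 = 0.5996.

59.96%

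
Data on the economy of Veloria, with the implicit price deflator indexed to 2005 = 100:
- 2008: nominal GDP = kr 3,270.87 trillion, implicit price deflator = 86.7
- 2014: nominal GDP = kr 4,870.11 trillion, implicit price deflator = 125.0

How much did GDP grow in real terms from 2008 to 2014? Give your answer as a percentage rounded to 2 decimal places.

Real GDP 2008 = 3270.87 / 0.867 = 3772.63.
Real GDP 2014 = 4870.11 / 1.250 = 3896.09.
Real growth = 3896.09 / 3772.63 − 1 = 0.0327.

3.27%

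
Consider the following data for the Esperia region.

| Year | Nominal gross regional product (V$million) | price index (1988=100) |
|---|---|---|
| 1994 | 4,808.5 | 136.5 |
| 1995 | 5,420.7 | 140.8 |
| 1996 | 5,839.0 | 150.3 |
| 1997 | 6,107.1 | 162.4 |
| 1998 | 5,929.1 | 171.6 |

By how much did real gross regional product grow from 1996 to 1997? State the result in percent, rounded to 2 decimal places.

-3.20%

Real gross regional product 1996 = 5839.0/1.503 = 3884.90.
Real gross regional product 1997 = 6107.1/1.624 = 3760.53.
Change = 3760.53/3884.90 − 1 = -0.0320.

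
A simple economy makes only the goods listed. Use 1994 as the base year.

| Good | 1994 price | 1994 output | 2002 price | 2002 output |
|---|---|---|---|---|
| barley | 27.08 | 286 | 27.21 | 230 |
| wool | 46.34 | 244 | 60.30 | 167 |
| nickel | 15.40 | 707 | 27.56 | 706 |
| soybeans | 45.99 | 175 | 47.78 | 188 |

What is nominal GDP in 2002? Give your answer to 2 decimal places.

Nominal GDP 2002 = Σ (p_2002 × q_2002) = 27.21·230 + 60.30·167 + 27.56·706 + 47.78·188 = 44768.40.

44768.40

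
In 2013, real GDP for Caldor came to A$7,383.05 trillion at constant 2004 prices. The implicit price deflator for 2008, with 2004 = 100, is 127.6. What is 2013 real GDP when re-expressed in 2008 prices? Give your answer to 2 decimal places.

A$9,420.77 trillion

Real GDP in 2008 prices = Real GDP in 2004 prices × (P_2008/P_2004) = 7383.05 × 1.276 = 9420.77.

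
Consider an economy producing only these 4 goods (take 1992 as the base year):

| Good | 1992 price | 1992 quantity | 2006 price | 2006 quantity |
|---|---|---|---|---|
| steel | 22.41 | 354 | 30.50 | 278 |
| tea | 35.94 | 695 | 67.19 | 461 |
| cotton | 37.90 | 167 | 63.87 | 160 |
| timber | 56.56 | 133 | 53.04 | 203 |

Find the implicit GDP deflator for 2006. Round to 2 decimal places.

Nominal GDP 2006 = 30.50·278 + 67.19·461 + 63.87·160 + 53.04·203 = 60439.91.
Real GDP 2006 (at 1992 prices) = 22.41·278 + 35.94·461 + 37.90·160 + 56.56·203 = 40344.00.
Deflator = Nominal/Real × 100 = 60439.91/40344.00 × 100 = 149.811.

149.81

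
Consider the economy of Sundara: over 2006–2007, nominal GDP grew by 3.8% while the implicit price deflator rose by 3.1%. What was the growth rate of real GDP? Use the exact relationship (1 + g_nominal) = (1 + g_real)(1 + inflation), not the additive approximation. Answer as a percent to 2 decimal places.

(1 + g_nom) = (1 + g_real)(1 + π), so g_real = 1.0380 / 1.0310 − 1 = 0.00679.

0.68%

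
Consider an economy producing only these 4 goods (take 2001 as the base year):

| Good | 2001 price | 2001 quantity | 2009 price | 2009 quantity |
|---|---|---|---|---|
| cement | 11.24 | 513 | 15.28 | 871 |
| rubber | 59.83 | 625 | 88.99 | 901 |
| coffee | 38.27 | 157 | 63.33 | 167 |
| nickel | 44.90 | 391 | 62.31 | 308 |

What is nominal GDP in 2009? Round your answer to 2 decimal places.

Nominal GDP 2009 = Σ (p_2009 × q_2009) = 15.28·871 + 88.99·901 + 63.33·167 + 62.31·308 = 123256.46.

123256.46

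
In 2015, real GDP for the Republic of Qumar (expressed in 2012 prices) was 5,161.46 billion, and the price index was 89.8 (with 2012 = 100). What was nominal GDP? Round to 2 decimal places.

4,634.99 billion

Nominal GDP = Real × (price index/100) = 5161.46 × 0.898 = 4634.99.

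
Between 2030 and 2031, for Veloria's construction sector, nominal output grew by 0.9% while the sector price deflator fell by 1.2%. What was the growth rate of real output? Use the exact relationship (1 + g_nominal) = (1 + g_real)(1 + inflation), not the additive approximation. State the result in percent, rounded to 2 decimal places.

2.13%

(1 + g_nom) = (1 + g_real)(1 + π), so g_real = 1.0090 / 0.9880 − 1 = 0.02126.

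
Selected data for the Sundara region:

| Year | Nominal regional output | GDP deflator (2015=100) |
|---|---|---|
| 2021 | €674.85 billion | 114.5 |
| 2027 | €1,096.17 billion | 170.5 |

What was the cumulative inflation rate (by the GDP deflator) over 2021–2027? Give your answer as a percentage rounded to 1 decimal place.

48.9%

Price-level change = 170.5 / 114.5 − 1 = 0.4891.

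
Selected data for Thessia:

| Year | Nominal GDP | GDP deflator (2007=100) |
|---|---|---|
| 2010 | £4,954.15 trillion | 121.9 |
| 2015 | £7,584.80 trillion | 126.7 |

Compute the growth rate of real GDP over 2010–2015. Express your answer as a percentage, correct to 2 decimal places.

Real GDP 2010 = 4954.15 / 1.219 = 4064.11.
Real GDP 2015 = 7584.80 / 1.267 = 5986.42.
Real growth = 5986.42 / 4064.11 − 1 = 0.4730.

47.30%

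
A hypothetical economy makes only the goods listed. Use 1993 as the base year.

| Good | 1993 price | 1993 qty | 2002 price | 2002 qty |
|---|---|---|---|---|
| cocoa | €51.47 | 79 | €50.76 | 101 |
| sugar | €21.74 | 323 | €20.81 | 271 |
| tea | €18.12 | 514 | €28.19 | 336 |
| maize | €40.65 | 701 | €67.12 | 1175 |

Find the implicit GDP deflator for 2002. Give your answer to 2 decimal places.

152.60

Nominal GDP 2002 = 50.76·101 + 20.81·271 + 28.19·336 + 67.12·1175 = 99104.11.
Real GDP 2002 (at 1993 prices) = 51.47·101 + 21.74·271 + 18.12·336 + 40.65·1175 = 64942.08.
Deflator = Nominal/Real × 100 = 99104.11/64942.08 × 100 = 152.604.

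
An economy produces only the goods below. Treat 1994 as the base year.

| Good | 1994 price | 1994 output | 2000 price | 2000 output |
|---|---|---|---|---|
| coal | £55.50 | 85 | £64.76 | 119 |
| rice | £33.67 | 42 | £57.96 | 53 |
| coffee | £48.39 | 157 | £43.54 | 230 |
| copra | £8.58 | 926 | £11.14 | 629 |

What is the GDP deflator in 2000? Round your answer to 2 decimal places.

Nominal GDP 2000 = 64.76·119 + 57.96·53 + 43.54·230 + 11.14·629 = 27799.58.
Real GDP 2000 (at 1994 prices) = 55.50·119 + 33.67·53 + 48.39·230 + 8.58·629 = 24915.53.
Deflator = Nominal/Real × 100 = 27799.58/24915.53 × 100 = 111.575.

111.58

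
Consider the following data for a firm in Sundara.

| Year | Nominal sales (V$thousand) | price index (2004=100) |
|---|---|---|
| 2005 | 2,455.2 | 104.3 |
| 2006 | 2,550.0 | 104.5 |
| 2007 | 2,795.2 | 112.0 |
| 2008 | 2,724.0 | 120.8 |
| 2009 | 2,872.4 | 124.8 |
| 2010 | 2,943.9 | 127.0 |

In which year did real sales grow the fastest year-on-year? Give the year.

2006: real = 2550.0/1.045 = 2440.19; growth vs 2005 (2353.98) = 3.66%.
2007: real = 2795.2/1.120 = 2495.71; growth vs 2006 (2440.19) = 2.28%.
2008: real = 2724.0/1.208 = 2254.97; growth vs 2007 (2495.71) = -9.65%.
2009: real = 2872.4/1.248 = 2301.60; growth vs 2008 (2254.97) = 2.07%.
2010: real = 2943.9/1.270 = 2318.03; growth vs 2009 (2301.60) = 0.71%.

2006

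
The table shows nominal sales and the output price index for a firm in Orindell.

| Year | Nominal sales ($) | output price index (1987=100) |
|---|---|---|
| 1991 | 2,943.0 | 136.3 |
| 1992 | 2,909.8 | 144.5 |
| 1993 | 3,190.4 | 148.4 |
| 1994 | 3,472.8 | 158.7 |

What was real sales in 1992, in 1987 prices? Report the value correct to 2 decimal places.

Real sales 1992 = 2909.8 / 1.445 = 2013.70.

$2,013.70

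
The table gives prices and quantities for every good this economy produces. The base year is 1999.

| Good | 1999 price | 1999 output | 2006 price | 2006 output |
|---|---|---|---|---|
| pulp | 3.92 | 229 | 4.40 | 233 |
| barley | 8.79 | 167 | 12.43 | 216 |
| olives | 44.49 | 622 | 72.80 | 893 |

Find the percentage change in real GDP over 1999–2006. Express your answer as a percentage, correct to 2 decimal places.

Real GDP 1999 = Nominal GDP 1999 = 3.92·229 + 8.79·167 + 44.49·622 = 30038.39.
Real GDP 2006 (at 1999 prices) = 3.92·233 + 8.79·216 + 44.49·893 = 42541.57.
Real growth = 42541.57/30038.39 − 1 = 0.4162.

41.62%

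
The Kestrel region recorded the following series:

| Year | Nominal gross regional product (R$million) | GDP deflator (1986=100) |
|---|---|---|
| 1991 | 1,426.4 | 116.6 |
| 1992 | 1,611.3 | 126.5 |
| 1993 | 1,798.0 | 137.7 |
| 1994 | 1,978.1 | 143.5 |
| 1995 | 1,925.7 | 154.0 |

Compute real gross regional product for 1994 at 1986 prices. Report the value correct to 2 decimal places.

Real gross regional product 1994 = 1978.1 / 1.435 = 1378.47.

R$1,378.47 million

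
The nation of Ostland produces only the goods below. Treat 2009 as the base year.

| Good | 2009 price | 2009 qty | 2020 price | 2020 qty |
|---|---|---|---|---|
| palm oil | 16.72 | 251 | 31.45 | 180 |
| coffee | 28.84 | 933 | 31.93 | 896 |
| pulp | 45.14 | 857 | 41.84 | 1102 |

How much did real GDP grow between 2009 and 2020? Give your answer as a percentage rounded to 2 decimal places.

Real GDP 2009 = Nominal GDP 2009 = 16.72·251 + 28.84·933 + 45.14·857 = 69789.42.
Real GDP 2020 (at 2009 prices) = 16.72·180 + 28.84·896 + 45.14·1102 = 78594.52.
Real growth = 78594.52/69789.42 − 1 = 0.1262.

12.62%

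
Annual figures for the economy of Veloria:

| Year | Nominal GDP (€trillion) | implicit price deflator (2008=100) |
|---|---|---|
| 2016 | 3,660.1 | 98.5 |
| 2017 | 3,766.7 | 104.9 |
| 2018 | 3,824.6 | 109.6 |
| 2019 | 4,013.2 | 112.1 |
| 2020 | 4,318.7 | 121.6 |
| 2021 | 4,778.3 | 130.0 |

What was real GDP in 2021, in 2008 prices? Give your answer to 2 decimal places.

Real GDP 2021 = 4778.3 / 1.300 = 3675.62.

€3,675.62 trillion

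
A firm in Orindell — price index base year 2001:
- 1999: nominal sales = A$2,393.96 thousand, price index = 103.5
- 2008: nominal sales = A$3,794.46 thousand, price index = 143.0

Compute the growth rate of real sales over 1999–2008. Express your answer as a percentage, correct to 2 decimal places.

14.72%

Real sales 1999 = 2393.96 / 1.035 = 2313.00.
Real sales 2008 = 3794.46 / 1.430 = 2653.47.
Real growth = 2653.47 / 2313.00 − 1 = 0.1472.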